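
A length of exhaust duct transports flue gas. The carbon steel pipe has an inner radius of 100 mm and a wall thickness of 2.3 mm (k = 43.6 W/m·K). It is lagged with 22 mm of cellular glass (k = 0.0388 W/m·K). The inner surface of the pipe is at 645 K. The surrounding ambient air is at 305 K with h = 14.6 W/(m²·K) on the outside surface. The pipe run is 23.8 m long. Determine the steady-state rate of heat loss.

For a radial system each layer contributes R = ln(r_out/r_in)/(2πkL); films add R = 1/(hA).
R_carbon steel pipe wall = ln(102.3/100)/(2π×43.6×23.8) = 3.488×10^-6 K/W
R_cellular glass = ln(124.3/102.3)/(2π×0.0388×23.8) = 0.03357 K/W
R_outer film = 1/(h_o·2πr_oL) = 1/(14.6×2π×0.1243×23.8) = 0.003685 K/W
R_total = 0.03726 K/W
Q = ΔT/R_total = 340/0.03726

Q ≈ 9130 W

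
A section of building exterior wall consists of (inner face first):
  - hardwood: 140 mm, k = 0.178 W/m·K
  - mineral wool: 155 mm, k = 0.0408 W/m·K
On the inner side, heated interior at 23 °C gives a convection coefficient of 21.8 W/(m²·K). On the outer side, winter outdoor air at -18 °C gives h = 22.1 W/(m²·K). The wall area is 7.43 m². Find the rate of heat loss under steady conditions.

Q ≈ 65.1 W

Series thermal resistances:
R_inner film = 1/(h_i·A) = 1/(21.8×7.43) = 0.006174 K/W
R_hardwood = L/(kA) = 0.14/(0.178×7.43) = 0.1059 K/W
R_mineral wool = L/(kA) = 0.155/(0.0408×7.43) = 0.5113 K/W
R_outer film = 1/(h_o·A) = 1/(22.1×7.43) = 0.00609 K/W
R_total = 0.6294 K/W
Q = ΔT / R_total = 41 / 0.6294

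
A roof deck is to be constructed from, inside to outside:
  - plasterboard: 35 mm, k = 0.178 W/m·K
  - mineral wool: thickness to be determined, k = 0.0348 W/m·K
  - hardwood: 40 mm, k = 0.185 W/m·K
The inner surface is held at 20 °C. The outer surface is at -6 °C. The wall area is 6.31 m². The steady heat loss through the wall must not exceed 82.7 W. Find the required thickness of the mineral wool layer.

L ≈ 54.7 mm

Series thermal resistances:
R_plasterboard = L/(kA) = 0.035/(0.178×6.31) = 0.03116 K/W
R_hardwood = L/(kA) = 0.04/(0.185×6.31) = 0.03427 K/W
Sum of the known resistances R_other = 0.06543 K/W
Required total resistance R_tot = ΔT/Q_allow = 26/82.7 = 0.3144 K/W
R_mineral wool = R_tot − R_other = 0.249 K/W
L = R·k·A = 0.249×0.0348×6.31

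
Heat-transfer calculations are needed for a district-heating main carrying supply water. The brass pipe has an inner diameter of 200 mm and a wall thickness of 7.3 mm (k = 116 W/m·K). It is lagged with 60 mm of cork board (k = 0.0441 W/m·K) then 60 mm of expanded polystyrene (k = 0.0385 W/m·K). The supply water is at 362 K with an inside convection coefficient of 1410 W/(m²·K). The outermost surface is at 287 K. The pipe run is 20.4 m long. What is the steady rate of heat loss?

Q ≈ 533 W

Cylindrical conduction, so R = ln(r₂/r₁)/(2πkL) per layer, in series:
R_inner film = 1/(h_i·2πr₁L) = 1/(1410×2π×0.1×20.4) = 5.533×10^-5 K/W
R_brass pipe wall = ln(107.3/100)/(2π×116×20.4) = 4.739×10^-6 K/W
R_cork board = ln(167.3/107.3)/(2π×0.0441×20.4) = 0.07858 K/W
R_expanded polystyrene = ln(227.3/167.3)/(2π×0.0385×20.4) = 0.06211 K/W
R_total = 0.1407 K/W
Q = ΔT/R_total = 75/0.1407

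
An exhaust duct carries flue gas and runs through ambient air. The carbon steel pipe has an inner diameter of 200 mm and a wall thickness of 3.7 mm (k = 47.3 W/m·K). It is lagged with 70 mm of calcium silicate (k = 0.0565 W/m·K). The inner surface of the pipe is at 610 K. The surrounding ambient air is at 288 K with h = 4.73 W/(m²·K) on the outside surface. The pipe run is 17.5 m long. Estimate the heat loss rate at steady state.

Q ≈ 3420 W

Treating each annulus and film as a series resistance:
R_carbon steel pipe wall = ln(103.7/100)/(2π×47.3×17.5) = 6.986×10^-6 K/W
R_calcium silicate = ln(173.7/103.7)/(2π×0.0565×17.5) = 0.08303 K/W
R_outer film = 1/(h_o·2πr_oL) = 1/(4.73×2π×0.1737×17.5) = 0.01107 K/W
R_total = 0.09411 K/W
Q = ΔT/R_total = 322/0.09411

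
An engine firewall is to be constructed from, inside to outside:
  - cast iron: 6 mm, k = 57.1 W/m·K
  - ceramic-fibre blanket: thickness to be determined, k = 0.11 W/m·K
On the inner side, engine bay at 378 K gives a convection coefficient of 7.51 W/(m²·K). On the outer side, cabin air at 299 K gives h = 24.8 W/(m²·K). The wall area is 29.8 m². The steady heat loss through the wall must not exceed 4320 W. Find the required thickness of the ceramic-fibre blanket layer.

Thermal resistances in series:
R_inner film = 1/(h_i·A) = 1/(7.51×29.8) = 0.004468 K/W
R_cast iron = L/(kA) = 0.006/(57.1×29.8) = 3.526×10^-6 K/W
R_outer film = 1/(h_o·A) = 1/(24.8×29.8) = 0.001353 K/W
Sum of the known resistances R_other = 0.005825 K/W
Required total resistance R_tot = ΔT/Q_allow = 79/4320 = 0.01829 K/W
R_ceramic-fibre blanket = R_tot − R_other = 0.01246 K/W
L = R·k·A = 0.01246×0.11×29.8

L ≈ 40.9 mm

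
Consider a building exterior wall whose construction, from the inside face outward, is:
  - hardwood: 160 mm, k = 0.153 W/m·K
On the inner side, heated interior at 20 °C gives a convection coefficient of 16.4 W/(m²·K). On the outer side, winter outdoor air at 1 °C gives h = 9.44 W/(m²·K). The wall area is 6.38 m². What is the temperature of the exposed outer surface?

Model the wall as resistances in series:
R_inner film = 1/(h_i·A) = 1/(16.4×6.38) = 0.009557 K/W
R_hardwood = L/(kA) = 0.16/(0.153×6.38) = 0.1639 K/W
R_outer film = 1/(h_o·A) = 1/(9.44×6.38) = 0.0166 K/W
R_total = 0.1901 K/W;  Q = ΔT/R_total = 19/0.1901 = 99.96 W
T_interface = T_inner − Q·ΣR(inner→interface) = 20 − 100×0.1735

T ≈ 2.66 °C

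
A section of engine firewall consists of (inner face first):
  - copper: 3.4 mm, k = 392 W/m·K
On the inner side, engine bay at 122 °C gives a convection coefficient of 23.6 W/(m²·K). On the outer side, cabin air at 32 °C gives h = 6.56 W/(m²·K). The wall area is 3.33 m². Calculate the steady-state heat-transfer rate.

Treating each layer as a thermal resistance in series:
R_inner film = 1/(h_i·A) = 1/(23.6×3.33) = 0.01272 K/W
R_copper = L/(kA) = 0.0034/(392×3.33) = 2.605×10^-6 K/W
R_outer film = 1/(h_o·A) = 1/(6.56×3.33) = 0.04578 K/W
R_total = 0.0585 K/W
Q = ΔT / R_total = 90 / 0.0585

Q ≈ 1540 W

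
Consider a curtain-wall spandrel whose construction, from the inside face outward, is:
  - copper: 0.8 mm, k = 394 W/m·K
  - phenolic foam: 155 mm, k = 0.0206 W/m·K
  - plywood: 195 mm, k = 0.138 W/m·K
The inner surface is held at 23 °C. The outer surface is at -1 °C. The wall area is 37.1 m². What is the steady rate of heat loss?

Thermal resistances in series:
R_copper = L/(kA) = 0.0008/(394×37.1) = 5.473×10^-8 K/W
R_phenolic foam = L/(kA) = 0.155/(0.0206×37.1) = 0.2028 K/W
R_plywood = L/(kA) = 0.195/(0.138×37.1) = 0.03809 K/W
R_total = 0.2409 K/W
Q = ΔT / R_total = 24 / 0.2409

Q ≈ 99.6 W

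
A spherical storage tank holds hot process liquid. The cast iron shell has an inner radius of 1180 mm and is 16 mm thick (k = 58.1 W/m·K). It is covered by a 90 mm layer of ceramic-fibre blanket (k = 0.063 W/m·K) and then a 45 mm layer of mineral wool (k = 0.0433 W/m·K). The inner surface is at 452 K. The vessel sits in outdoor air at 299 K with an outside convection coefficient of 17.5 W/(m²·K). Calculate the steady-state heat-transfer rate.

Q ≈ 1230 W

For a spherical shell R = (1/r₁ − 1/r₂)/(4πk); film R = 1/(h·4πr²). In series:
R_cast iron shell = (1/1.18 − 1/1.196)/(4π×58.1) = 1.553×10^-5 K/W
R_ceramic-fibre blanket = (1/1.196 − 1/1.286)/(4π×0.063) = 0.07391 K/W
R_mineral wool = (1/1.286 − 1/1.331)/(4π×0.0433) = 0.04832 K/W
R_outer film = 1/(h·4πr_o²) = 1/(17.5×4π×1.331²) = 0.002567 K/W
R_total = 0.1248 K/W
Q = ΔT/R_total = 153/0.1248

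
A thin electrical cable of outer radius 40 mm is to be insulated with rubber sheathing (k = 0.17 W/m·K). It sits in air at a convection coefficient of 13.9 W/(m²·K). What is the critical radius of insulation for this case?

r_cr ≈ 12.2 mm

For a cylinder r_cr = k/h = 0.17/13.9
r_cr = 12.2 mm; since the bare radius (40 mm) is above r_cr, any added insulation will reduce heat loss.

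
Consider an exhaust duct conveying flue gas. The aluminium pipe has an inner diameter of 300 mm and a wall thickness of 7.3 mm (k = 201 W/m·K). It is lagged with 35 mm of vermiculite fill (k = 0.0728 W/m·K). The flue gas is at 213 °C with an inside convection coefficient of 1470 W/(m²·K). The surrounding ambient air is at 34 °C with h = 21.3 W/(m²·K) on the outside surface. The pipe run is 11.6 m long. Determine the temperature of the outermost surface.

Radial resistances (cylindrical: R_cond = ln(r_o/r_i)/(2πkL), R_conv = 1/(h·2πrL)):
R_inner film = 1/(h_i·2πr₁L) = 1/(1470×2π×0.15×11.6) = 6.222×10^-5 K/W
R_aluminium pipe wall = ln(157.3/150)/(2π×201×11.6) = 3.244×10^-6 K/W
R_vermiculite fill = ln(192.3/157.3)/(2π×0.0728×11.6) = 0.03786 K/W
R_outer film = 1/(h_o·2πr_oL) = 1/(21.3×2π×0.1923×11.6) = 0.00335 K/W
R_total = 0.04128 K/W
Q = ΔT/R_total = 179/0.04128
Q = 4340 W
T_interface = T_inner − Q·ΣR(inner→interface) = 213 − 4340×0.03793

T ≈ 48.5 °C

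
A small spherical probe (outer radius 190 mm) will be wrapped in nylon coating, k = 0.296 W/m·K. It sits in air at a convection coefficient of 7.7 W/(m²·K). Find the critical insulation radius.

For a sphere r_cr = 2k/h = 2×0.296/7.7
r_cr = 76.9 mm; since the bare radius (190 mm) is above r_cr, any added insulation will reduce heat loss.

r_cr ≈ 76.9 mm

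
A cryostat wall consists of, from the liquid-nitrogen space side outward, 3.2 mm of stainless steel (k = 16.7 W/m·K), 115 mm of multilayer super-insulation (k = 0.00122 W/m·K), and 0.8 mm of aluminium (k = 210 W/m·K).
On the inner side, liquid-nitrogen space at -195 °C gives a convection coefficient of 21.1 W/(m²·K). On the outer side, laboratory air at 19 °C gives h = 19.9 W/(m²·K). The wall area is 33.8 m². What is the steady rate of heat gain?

Model the wall as resistances in series:
R_inner film = 1/(h_i·A) = 1/(21.1×33.8) = 0.001402 K/W
R_stainless steel = L/(kA) = 0.0032/(16.7×33.8) = 5.669×10^-6 K/W
R_multilayer super-insulation = L/(kA) = 0.115/(0.00122×33.8) = 2.789 K/W
R_aluminium = L/(kA) = 0.0008/(210×33.8) = 1.127×10^-7 K/W
R_outer film = 1/(h_o·A) = 1/(19.9×33.8) = 0.001487 K/W
R_total = 2.792 K/W
Q = ΔT / R_total = 214 / 2.792

Q ≈ 76.7 W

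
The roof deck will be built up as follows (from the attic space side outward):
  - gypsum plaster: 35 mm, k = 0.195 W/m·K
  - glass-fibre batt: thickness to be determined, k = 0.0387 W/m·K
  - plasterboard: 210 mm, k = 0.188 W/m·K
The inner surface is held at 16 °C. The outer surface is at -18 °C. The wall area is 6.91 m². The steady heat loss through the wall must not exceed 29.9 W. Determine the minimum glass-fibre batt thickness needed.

Treating each layer as a thermal resistance in series:
R_gypsum plaster = L/(kA) = 0.035/(0.195×6.91) = 0.02597 K/W
R_plasterboard = L/(kA) = 0.21/(0.188×6.91) = 0.1617 K/W
Sum of the known resistances R_other = 0.1876 K/W
Required total resistance R_tot = ΔT/Q_allow = 34/29.9 = 1.137 K/W
R_glass-fibre batt = R_tot − R_other = 0.9495 K/W
L = R·k·A = 0.9495×0.0387×6.91

L ≈ 254 mm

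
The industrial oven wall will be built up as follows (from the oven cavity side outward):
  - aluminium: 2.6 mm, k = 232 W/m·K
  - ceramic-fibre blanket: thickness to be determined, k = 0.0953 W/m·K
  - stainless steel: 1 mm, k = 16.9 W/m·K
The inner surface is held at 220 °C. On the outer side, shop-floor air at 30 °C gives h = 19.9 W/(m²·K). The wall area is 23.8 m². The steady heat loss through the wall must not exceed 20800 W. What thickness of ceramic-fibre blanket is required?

L ≈ 15.9 mm

Using the resistance-network approach (series):
R_aluminium = L/(kA) = 0.0026/(232×23.8) = 4.709×10^-7 K/W
R_stainless steel = L/(kA) = 0.001/(16.9×23.8) = 2.486×10^-6 K/W
R_outer film = 1/(h_o·A) = 1/(19.9×23.8) = 0.002111 K/W
Sum of the known resistances R_other = 0.002114 K/W
Required total resistance R_tot = ΔT/Q_allow = 190/20800 = 0.009135 K/W
R_ceramic-fibre blanket = R_tot − R_other = 0.00702 K/W
L = R·k·A = 0.00702×0.0953×23.8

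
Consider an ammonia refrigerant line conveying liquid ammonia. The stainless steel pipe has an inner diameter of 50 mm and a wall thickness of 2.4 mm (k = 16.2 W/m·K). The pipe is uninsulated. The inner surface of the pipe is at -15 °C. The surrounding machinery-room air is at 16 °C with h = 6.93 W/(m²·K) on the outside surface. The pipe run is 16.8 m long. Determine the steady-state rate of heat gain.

Q ≈ 621 W

Treating each annulus and film as a series resistance:
R_stainless steel pipe wall = ln(27.4/25)/(2π×16.2×16.8) = 5.361×10^-5 K/W
R_outer film = 1/(h_o·2πr_oL) = 1/(6.93×2π×0.0274×16.8) = 0.04989 K/W
R_total = 0.04995 K/W
Q = ΔT/R_total = 31/0.04995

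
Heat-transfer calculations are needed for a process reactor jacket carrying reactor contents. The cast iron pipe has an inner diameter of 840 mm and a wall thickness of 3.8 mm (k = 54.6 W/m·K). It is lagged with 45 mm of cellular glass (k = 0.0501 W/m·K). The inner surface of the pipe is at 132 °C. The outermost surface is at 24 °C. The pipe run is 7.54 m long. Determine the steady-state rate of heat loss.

Q ≈ 2540 W

Treating each annulus and film as a series resistance:
R_cast iron pipe wall = ln(423.8/420)/(2π×54.6×7.54) = 3.482×10^-6 K/W
R_cellular glass = ln(468.8/423.8)/(2π×0.0501×7.54) = 0.04252 K/W
R_total = 0.04252 K/W
Q = ΔT/R_total = 108/0.04252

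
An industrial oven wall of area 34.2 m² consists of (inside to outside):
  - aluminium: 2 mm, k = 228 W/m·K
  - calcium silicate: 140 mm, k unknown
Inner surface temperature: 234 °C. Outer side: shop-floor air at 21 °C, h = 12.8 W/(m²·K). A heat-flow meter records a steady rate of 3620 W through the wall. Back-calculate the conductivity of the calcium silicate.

k ≈ 0.0724 W/(m·K)

Using the resistance-network approach (series):
R_aluminium = L/(kA) = 0.002/(228×34.2) = 2.565×10^-7 K/W
R_outer film = 1/(h_o·A) = 1/(12.8×34.2) = 0.002284 K/W
Sum of known resistances R_other = 0.002285 K/W
Total R = ΔT/Q = 213/3620 = 0.05884 K/W
R_calcium silicate = R_total − R_other = 0.05656 K/W
k = L/(R·A) = 0.14/(0.05656×34.2)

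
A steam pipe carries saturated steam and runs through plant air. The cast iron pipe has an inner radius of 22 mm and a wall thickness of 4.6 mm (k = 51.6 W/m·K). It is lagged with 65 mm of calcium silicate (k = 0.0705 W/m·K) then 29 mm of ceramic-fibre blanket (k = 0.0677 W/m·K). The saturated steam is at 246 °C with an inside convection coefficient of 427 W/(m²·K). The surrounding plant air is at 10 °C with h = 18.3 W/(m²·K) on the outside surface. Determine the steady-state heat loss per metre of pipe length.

Treating each annulus and film as a series resistance:
R_inner film = 1/(h_i·2πr₁L) = 1/(427×2π×0.022×1) = 0.01694 K/W
R_cast iron pipe wall = ln(26.6/22)/(2π×51.6×1) = 5.856×10^-4 K/W
R_calcium silicate = ln(91.6/26.6)/(2π×0.0705×1) = 2.791 K/W
R_ceramic-fibre blanket = ln(120.6/91.6)/(2π×0.0677×1) = 0.6466 K/W
R_outer film = 1/(h_o·2πr_oL) = 1/(18.3×2π×0.1206×1) = 0.07211 K/W
R_total = 3.528 K/W
Q = ΔT/R_total = 236/3.528

q′ ≈ 66.9 W/m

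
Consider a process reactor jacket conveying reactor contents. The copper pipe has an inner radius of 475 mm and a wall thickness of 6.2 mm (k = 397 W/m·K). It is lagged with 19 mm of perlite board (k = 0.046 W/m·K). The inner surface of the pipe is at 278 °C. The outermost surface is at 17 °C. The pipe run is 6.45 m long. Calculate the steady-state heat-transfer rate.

For a radial system each layer contributes R = ln(r_out/r_in)/(2πkL); films add R = 1/(hA).
R_copper pipe wall = ln(481.2/475)/(2π×397×6.45) = 8.06×10^-7 K/W
R_perlite board = ln(500.2/481.2)/(2π×0.046×6.45) = 0.02077 K/W
R_total = 0.02077 K/W
Q = ΔT/R_total = 261/0.02077

Q ≈ 12600 W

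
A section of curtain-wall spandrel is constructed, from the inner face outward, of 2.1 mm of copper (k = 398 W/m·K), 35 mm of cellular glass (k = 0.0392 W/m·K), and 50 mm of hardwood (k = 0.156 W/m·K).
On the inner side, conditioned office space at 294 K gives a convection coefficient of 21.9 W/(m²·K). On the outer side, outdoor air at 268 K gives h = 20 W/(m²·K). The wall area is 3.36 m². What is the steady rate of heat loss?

Q ≈ 66.7 W

Using the resistance-network approach (series):
R_inner film = 1/(h_i·A) = 1/(21.9×3.36) = 0.01359 K/W
R_copper = L/(kA) = 0.0021/(398×3.36) = 1.57×10^-6 K/W
R_cellular glass = L/(kA) = 0.035/(0.0392×3.36) = 0.2657 K/W
R_hardwood = L/(kA) = 0.05/(0.156×3.36) = 0.09539 K/W
R_outer film = 1/(h_o·A) = 1/(20×3.36) = 0.01488 K/W
R_total = 0.3896 K/W
Q = ΔT / R_total = 26 / 0.3896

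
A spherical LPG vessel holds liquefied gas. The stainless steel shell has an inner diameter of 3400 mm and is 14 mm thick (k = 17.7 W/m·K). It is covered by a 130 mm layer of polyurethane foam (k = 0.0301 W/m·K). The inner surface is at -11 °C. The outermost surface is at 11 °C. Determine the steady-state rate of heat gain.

Q ≈ 202 W

Spherical conduction: R = (1/r_in − 1/r_out)/(4πk) per layer; series-sum.
R_stainless steel shell = (1/1.7 − 1/1.714)/(4π×17.7) = 2.16×10^-5 K/W
R_polyurethane foam = (1/1.714 − 1/1.844)/(4π×0.0301) = 0.1087 K/W
R_total = 0.1088 K/W
Q = ΔT/R_total = 22/0.1088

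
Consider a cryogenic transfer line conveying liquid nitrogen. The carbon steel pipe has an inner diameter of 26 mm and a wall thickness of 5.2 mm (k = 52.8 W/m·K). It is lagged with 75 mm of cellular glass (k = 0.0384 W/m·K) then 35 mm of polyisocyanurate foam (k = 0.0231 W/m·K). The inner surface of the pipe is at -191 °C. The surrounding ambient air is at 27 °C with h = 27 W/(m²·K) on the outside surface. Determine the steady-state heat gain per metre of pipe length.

q′ ≈ 24.2 W/m

Cylindrical conduction, so R = ln(r₂/r₁)/(2πkL) per layer, in series:
R_carbon steel pipe wall = ln(18.2/13)/(2π×52.8×1) = 0.001014 K/W
R_cellular glass = ln(93.2/18.2)/(2π×0.0384×1) = 6.77 K/W
R_polyisocyanurate foam = ln(128.2/93.2)/(2π×0.0231×1) = 2.197 K/W
R_outer film = 1/(h_o·2πr_oL) = 1/(27×2π×0.1282×1) = 0.04598 K/W
R_total = 9.013 K/W
Q = ΔT/R_total = 218/9.013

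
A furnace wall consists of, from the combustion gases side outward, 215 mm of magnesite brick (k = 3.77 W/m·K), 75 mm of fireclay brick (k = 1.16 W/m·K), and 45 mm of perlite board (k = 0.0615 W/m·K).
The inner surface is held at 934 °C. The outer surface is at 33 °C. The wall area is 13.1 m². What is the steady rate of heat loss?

Q ≈ 13800 W

Model the wall as resistances in series:
R_magnesite brick = L/(kA) = 0.215/(3.77×13.1) = 0.004353 K/W
R_fireclay brick = L/(kA) = 0.075/(1.16×13.1) = 0.004936 K/W
R_perlite board = L/(kA) = 0.045/(0.0615×13.1) = 0.05586 K/W
R_total = 0.06514 K/W
Q = ΔT / R_total = 901 / 0.06514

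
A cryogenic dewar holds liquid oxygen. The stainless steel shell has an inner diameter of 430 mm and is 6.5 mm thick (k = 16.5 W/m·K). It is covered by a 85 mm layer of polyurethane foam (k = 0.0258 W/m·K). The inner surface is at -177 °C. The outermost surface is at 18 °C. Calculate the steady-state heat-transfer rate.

Radial (spherical) resistances in series:
R_stainless steel shell = (1/0.215 − 1/0.2215)/(4π×16.5) = 6.583×10^-4 K/W
R_polyurethane foam = (1/0.2215 − 1/0.3065)/(4π×0.0258) = 3.862 K/W
R_total = 3.862 K/W
Q = ΔT/R_total = 195/3.862

Q ≈ 50.5 W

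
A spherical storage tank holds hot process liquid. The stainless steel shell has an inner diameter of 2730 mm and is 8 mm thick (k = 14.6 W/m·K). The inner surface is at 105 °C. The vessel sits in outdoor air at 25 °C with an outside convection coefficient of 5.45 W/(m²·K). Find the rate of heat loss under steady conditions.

Q ≈ 10300 W

Spherical conduction: R = (1/r_in − 1/r_out)/(4πk) per layer; series-sum.
R_stainless steel shell = (1/1.365 − 1/1.373)/(4π×14.6) = 2.327×10^-5 K/W
R_outer film = 1/(h·4πr_o²) = 1/(5.45×4π×1.373²) = 0.007746 K/W
R_total = 0.007769 K/W
Q = ΔT/R_total = 80/0.007769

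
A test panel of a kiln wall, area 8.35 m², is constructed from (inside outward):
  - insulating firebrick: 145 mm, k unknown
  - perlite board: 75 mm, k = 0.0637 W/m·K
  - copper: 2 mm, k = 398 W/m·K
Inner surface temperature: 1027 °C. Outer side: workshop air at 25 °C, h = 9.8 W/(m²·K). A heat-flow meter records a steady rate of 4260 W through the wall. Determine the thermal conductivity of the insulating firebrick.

Series thermal resistances:
R_perlite board = L/(kA) = 0.075/(0.0637×8.35) = 0.141 K/W
R_copper = L/(kA) = 0.002/(398×8.35) = 6.018×10^-7 K/W
R_outer film = 1/(h_o·A) = 1/(9.8×8.35) = 0.01222 K/W
Sum of known resistances R_other = 0.1532 K/W
Total R = ΔT/Q = 1002/4260 = 0.2352 K/W
R_insulating firebrick = R_total − R_other = 0.08198 K/W
k = L/(R·A) = 0.145/(0.08198×8.35)

k ≈ 0.212 W/(m·K)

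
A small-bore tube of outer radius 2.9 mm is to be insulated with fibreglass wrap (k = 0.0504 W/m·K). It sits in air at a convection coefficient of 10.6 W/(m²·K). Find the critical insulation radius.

For a cylinder r_cr = k/h = 0.0504/10.6
r_cr = 4.75 mm; since the bare radius (2.9 mm) is below r_cr, adding a thin layer of insulation will *increase* heat loss.

r_cr ≈ 4.75 mm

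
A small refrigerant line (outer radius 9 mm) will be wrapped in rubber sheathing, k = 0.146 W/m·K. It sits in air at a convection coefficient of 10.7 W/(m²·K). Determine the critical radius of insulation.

r_cr ≈ 13.6 mm

For a cylinder r_cr = k/h = 0.146/10.7
r_cr = 13.6 mm; since the bare radius (9 mm) is below r_cr, adding a thin layer of insulation will *increase* heat loss.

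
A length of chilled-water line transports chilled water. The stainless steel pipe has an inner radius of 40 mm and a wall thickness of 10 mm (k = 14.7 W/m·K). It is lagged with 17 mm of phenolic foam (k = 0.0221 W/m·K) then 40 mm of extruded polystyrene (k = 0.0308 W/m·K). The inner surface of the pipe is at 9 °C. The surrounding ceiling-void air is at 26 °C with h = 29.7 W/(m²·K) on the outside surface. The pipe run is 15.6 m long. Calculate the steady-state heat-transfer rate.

For a radial system each layer contributes R = ln(r_out/r_in)/(2πkL); films add R = 1/(hA).
R_stainless steel pipe wall = ln(50/40)/(2π×14.7×15.6) = 1.549×10^-4 K/W
R_phenolic foam = ln(67/50)/(2π×0.0221×15.6) = 0.1351 K/W
R_extruded polystyrene = ln(107/67)/(2π×0.0308×15.6) = 0.1551 K/W
R_outer film = 1/(h_o·2πr_oL) = 1/(29.7×2π×0.107×15.6) = 0.00321 K/W
R_total = 0.2935 K/W
Q = ΔT/R_total = 17/0.2935

Q ≈ 57.9 W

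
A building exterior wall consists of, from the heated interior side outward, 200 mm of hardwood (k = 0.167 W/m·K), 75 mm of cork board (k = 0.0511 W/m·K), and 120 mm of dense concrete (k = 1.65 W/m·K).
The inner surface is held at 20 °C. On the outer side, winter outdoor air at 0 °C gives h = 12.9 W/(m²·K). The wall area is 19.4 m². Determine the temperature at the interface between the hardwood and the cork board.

T ≈ 11.5 °C

Thermal resistances in series:
R_hardwood = L/(kA) = 0.2/(0.167×19.4) = 0.06173 K/W
R_cork board = L/(kA) = 0.075/(0.0511×19.4) = 0.07566 K/W
R_dense concrete = L/(kA) = 0.12/(1.65×19.4) = 0.003749 K/W
R_outer film = 1/(h_o·A) = 1/(12.9×19.4) = 0.003996 K/W
R_total = 0.1451 K/W;  Q = ΔT/R_total = 20/0.1451 = 137.8 W
T_interface = T_inner − Q·ΣR(inner→interface) = 20 − 138×0.06173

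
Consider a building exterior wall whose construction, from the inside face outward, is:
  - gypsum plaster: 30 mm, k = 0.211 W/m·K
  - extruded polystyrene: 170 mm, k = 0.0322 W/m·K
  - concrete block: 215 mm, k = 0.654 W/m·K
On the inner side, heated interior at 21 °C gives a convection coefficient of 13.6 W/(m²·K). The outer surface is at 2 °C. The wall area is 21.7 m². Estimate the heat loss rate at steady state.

Using the resistance-network approach (series):
R_inner film = 1/(h_i·A) = 1/(13.6×21.7) = 0.003388 K/W
R_gypsum plaster = L/(kA) = 0.03/(0.211×21.7) = 0.006552 K/W
R_extruded polystyrene = L/(kA) = 0.17/(0.0322×21.7) = 0.2433 K/W
R_concrete block = L/(kA) = 0.215/(0.654×21.7) = 0.01515 K/W
R_total = 0.2684 K/W
Q = ΔT / R_total = 19 / 0.2684

Q ≈ 70.8 W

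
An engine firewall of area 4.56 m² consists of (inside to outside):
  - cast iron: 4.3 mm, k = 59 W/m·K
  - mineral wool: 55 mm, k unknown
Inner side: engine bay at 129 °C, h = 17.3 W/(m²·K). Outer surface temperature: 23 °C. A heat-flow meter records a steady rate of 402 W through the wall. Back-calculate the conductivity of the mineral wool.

Using the resistance-network approach (series):
R_inner film = 1/(h_i·A) = 1/(17.3×4.56) = 0.01268 K/W
R_cast iron = L/(kA) = 0.0043/(59×4.56) = 1.598×10^-5 K/W
Sum of known resistances R_other = 0.01269 K/W
Total R = ΔT/Q = 106/402 = 0.2637 K/W
R_mineral wool = R_total − R_other = 0.251 K/W
k = L/(R·A) = 0.055/(0.251×4.56)

k ≈ 0.0481 W/(m·K)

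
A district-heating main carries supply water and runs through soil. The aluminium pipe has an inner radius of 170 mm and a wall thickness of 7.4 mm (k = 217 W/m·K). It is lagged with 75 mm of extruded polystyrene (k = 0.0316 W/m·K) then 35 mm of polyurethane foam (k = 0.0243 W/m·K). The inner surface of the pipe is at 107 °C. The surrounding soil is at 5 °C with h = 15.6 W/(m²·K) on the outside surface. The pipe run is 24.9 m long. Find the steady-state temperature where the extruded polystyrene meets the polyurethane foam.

Per-layer cylindrical resistances, series-summed:
R_aluminium pipe wall = ln(177.4/170)/(2π×217×24.9) = 1.255×10^-6 K/W
R_extruded polystyrene = ln(252.4/177.4)/(2π×0.0316×24.9) = 0.07132 K/W
R_polyurethane foam = ln(287.4/252.4)/(2π×0.0243×24.9) = 0.03416 K/W
R_outer film = 1/(h_o·2πr_oL) = 1/(15.6×2π×0.2874×24.9) = 0.001426 K/W
R_total = 0.1069 K/W
Q = ΔT/R_total = 102/0.1069
Q = 954 W
T_interface = T_inner − Q·ΣR(inner→interface) = 107 − 954×0.07132

T ≈ 39 °C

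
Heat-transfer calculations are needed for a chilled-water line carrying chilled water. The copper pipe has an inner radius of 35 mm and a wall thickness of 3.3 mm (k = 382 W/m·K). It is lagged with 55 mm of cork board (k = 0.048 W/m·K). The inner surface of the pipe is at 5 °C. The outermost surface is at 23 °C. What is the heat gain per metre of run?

q′ ≈ 6.1 W/m

For a radial system each layer contributes R = ln(r_out/r_in)/(2πkL); films add R = 1/(hA).
R_copper pipe wall = ln(38.3/35)/(2π×382×1) = 3.754×10^-5 K/W
R_cork board = ln(93.3/38.3)/(2π×0.048×1) = 2.952 K/W
R_total = 2.952 K/W
Q = ΔT/R_total = 18/2.952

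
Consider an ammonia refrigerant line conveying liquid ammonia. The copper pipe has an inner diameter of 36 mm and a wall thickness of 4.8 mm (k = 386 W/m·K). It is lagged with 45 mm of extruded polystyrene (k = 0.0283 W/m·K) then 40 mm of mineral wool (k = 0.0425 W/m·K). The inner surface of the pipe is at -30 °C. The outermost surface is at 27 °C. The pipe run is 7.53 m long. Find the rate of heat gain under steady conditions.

Q ≈ 54.6 W

Cylindrical conduction, so R = ln(r₂/r₁)/(2πkL) per layer, in series:
R_copper pipe wall = ln(22.8/18)/(2π×386×7.53) = 1.294×10^-5 K/W
R_extruded polystyrene = ln(67.8/22.8)/(2π×0.0283×7.53) = 0.8139 K/W
R_mineral wool = ln(107.8/67.8)/(2π×0.0425×7.53) = 0.2306 K/W
R_total = 1.045 K/W
Q = ΔT/R_total = 57/1.045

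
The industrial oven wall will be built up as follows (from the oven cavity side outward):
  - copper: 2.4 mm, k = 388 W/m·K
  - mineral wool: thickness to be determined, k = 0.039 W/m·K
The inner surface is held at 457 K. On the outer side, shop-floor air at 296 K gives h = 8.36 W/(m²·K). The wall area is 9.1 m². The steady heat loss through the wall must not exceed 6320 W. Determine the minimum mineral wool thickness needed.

Series thermal resistances:
R_copper = L/(kA) = 0.0024/(388×9.1) = 6.797×10^-7 K/W
R_outer film = 1/(h_o·A) = 1/(8.36×9.1) = 0.01314 K/W
Sum of the known resistances R_other = 0.01315 K/W
Required total resistance R_tot = ΔT/Q_allow = 161/6320 = 0.02547 K/W
R_mineral wool = R_tot − R_other = 0.01233 K/W
L = R·k·A = 0.01233×0.039×9.1

L ≈ 4.38 mm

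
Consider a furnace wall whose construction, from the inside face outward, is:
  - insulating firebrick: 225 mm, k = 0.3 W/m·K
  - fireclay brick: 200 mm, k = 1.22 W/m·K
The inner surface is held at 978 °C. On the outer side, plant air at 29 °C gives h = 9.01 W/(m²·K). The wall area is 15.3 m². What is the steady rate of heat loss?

Q ≈ 14200 W

Series thermal resistances:
R_insulating firebrick = L/(kA) = 0.225/(0.3×15.3) = 0.04902 K/W
R_fireclay brick = L/(kA) = 0.2/(1.22×15.3) = 0.01071 K/W
R_outer film = 1/(h_o·A) = 1/(9.01×15.3) = 0.007254 K/W
R_total = 0.06699 K/W
Q = ΔT / R_total = 949 / 0.06699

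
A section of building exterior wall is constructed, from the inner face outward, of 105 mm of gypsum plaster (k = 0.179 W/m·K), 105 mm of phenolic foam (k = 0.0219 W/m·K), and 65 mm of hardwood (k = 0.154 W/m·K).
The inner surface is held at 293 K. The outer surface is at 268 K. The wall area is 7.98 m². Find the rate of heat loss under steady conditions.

Q ≈ 34.4 W

Model the wall as resistances in series:
R_gypsum plaster = L/(kA) = 0.105/(0.179×7.98) = 0.07351 K/W
R_phenolic foam = L/(kA) = 0.105/(0.0219×7.98) = 0.6008 K/W
R_hardwood = L/(kA) = 0.065/(0.154×7.98) = 0.05289 K/W
R_total = 0.7272 K/W
Q = ΔT / R_total = 25 / 0.7272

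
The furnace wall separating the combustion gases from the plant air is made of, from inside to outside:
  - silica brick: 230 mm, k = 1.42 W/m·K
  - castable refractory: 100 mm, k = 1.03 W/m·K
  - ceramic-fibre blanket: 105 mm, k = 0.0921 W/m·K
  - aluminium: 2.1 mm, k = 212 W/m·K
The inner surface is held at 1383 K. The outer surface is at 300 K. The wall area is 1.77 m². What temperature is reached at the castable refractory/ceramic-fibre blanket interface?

T ≈ 1180 K

Treating each layer as a thermal resistance in series:
R_silica brick = L/(kA) = 0.23/(1.42×1.77) = 0.09151 K/W
R_castable refractory = L/(kA) = 0.1/(1.03×1.77) = 0.05485 K/W
R_ceramic-fibre blanket = L/(kA) = 0.105/(0.0921×1.77) = 0.6441 K/W
R_aluminium = L/(kA) = 0.0021/(212×1.77) = 5.596×10^-6 K/W
R_total = 0.7905 K/W;  Q = ΔT/R_total = 1083/0.7905 = 1370 W
T_interface = T_inner − Q·ΣR(inner→interface) = 1383 − 1370×0.1464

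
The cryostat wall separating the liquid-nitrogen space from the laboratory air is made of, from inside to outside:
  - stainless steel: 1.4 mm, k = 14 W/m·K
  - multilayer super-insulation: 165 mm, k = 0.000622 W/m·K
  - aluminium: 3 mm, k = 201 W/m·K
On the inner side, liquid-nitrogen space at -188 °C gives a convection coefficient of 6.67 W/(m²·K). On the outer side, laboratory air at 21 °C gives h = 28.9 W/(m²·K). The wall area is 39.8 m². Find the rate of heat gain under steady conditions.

Thermal resistances in series:
R_inner film = 1/(h_i·A) = 1/(6.67×39.8) = 0.003767 K/W
R_stainless steel = L/(kA) = 0.0014/(14×39.8) = 2.513×10^-6 K/W
R_multilayer super-insulation = L/(kA) = 0.165/(0.000622×39.8) = 6.665 K/W
R_aluminium = L/(kA) = 0.003/(201×39.8) = 3.75×10^-7 K/W
R_outer film = 1/(h_o·A) = 1/(28.9×39.8) = 8.694×10^-4 K/W
R_total = 6.67 K/W
Q = ΔT / R_total = 209 / 6.67

Q ≈ 31.3 W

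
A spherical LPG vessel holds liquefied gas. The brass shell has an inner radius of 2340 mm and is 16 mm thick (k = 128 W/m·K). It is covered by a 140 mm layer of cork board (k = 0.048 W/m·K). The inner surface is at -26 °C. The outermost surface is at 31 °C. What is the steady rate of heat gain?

Q ≈ 1440 W

Each spherical layer contributes R = (1/r_i − 1/r_o)/(4πk):
R_brass shell = (1/2.34 − 1/2.356)/(4π×128) = 1.804×10^-6 K/W
R_cork board = (1/2.356 − 1/2.496)/(4π×0.048) = 0.03947 K/W
R_total = 0.03947 K/W
Q = ΔT/R_total = 57/0.03947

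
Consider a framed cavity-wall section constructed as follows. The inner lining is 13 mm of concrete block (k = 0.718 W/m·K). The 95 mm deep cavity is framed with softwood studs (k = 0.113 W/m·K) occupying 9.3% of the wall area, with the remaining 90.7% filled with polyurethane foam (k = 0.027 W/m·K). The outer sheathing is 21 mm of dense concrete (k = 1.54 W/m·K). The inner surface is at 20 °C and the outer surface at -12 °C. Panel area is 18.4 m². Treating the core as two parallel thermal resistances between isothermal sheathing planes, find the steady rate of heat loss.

Q ≈ 214 W

Sheathing layers in series; stud and cavity paths in parallel between them.
R_inner = 0.013/(0.718×18.4) = 9.84×10^-4 K/W
R_stud  = 0.095/(0.113×0.093×18.4) = 0.4913 K/W
R_cav   = 0.095/(0.027×0.907×18.4) = 0.2108 K/W
1/R_core = 1/R_stud + 1/R_cav → R_core = 0.1475 K/W
R_outer = 0.021/(1.54×18.4) = 7.411×10^-4 K/W
R_total = 0.1492 K/W
Q = ΔT/R_total = 32/0.1492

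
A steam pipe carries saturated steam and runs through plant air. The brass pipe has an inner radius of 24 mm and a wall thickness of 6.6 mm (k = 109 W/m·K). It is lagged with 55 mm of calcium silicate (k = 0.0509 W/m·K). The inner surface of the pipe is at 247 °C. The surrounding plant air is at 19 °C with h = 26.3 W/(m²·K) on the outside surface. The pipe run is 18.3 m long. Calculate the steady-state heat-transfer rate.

Q ≈ 1270 W

Treating each annulus and film as a series resistance:
R_brass pipe wall = ln(30.6/24)/(2π×109×18.3) = 1.938×10^-5 K/W
R_calcium silicate = ln(85.6/30.6)/(2π×0.0509×18.3) = 0.1758 K/W
R_outer film = 1/(h_o·2πr_oL) = 1/(26.3×2π×0.0856×18.3) = 0.003863 K/W
R_total = 0.1796 K/W
Q = ΔT/R_total = 228/0.1796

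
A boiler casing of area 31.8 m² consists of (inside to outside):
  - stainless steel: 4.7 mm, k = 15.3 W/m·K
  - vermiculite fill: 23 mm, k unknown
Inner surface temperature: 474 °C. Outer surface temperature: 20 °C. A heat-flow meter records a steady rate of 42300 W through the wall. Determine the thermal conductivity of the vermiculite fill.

k ≈ 0.0674 W/(m·K)

Treating each layer as a thermal resistance in series:
R_stainless steel = L/(kA) = 0.0047/(15.3×31.8) = 9.66×10^-6 K/W
Sum of known resistances R_other = 9.66×10^-6 K/W
Total R = ΔT/Q = 454/42300 = 0.01073 K/W
R_vermiculite fill = R_total − R_other = 0.01072 K/W
k = L/(R·A) = 0.023/(0.01072×31.8)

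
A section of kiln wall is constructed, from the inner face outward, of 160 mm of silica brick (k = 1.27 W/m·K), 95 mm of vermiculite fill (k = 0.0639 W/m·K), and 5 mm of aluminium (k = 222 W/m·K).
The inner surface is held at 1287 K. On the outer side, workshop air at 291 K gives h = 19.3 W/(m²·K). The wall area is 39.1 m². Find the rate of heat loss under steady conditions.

Q ≈ 23400 W

Treating each layer as a thermal resistance in series:
R_silica brick = L/(kA) = 0.16/(1.27×39.1) = 0.003222 K/W
R_vermiculite fill = L/(kA) = 0.095/(0.0639×39.1) = 0.03802 K/W
R_aluminium = L/(kA) = 0.005/(222×39.1) = 5.76×10^-7 K/W
R_outer film = 1/(h_o·A) = 1/(19.3×39.1) = 0.001325 K/W
R_total = 0.04257 K/W
Q = ΔT / R_total = 996 / 0.04257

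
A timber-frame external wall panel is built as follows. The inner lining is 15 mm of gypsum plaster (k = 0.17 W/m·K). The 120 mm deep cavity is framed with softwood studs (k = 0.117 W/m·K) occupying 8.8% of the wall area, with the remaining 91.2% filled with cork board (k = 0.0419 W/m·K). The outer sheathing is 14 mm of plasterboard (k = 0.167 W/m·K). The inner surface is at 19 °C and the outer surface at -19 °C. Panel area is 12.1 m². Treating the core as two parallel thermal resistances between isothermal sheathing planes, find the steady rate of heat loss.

Sheathing layers in series; stud and cavity paths in parallel between them.
R_inner = 0.015/(0.17×12.1) = 0.007292 K/W
R_stud  = 0.12/(0.117×0.088×12.1) = 0.9632 K/W
R_cav   = 0.12/(0.0419×0.912×12.1) = 0.2595 K/W
1/R_core = 1/R_stud + 1/R_cav → R_core = 0.2044 K/W
R_outer = 0.014/(0.167×12.1) = 0.006928 K/W
R_total = 0.2187 K/W
Q = ΔT/R_total = 38/0.2187

Q ≈ 174 W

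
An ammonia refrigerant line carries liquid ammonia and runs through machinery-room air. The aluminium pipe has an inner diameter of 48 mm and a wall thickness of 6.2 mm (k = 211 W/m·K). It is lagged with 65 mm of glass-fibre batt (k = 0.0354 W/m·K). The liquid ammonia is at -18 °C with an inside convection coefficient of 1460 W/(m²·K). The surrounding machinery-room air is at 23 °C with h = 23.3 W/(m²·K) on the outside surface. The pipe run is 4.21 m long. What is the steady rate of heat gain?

Q ≈ 33 W

Treating each annulus and film as a series resistance:
R_inner film = 1/(h_i·2πr₁L) = 1/(1460×2π×0.024×4.21) = 0.001079 K/W
R_aluminium pipe wall = ln(30.2/24)/(2π×211×4.21) = 4.117×10^-5 K/W
R_glass-fibre batt = ln(95.2/30.2)/(2π×0.0354×4.21) = 1.226 K/W
R_outer film = 1/(h_o·2πr_oL) = 1/(23.3×2π×0.0952×4.21) = 0.01704 K/W
R_total = 1.244 K/W
Q = ΔT/R_total = 41/1.244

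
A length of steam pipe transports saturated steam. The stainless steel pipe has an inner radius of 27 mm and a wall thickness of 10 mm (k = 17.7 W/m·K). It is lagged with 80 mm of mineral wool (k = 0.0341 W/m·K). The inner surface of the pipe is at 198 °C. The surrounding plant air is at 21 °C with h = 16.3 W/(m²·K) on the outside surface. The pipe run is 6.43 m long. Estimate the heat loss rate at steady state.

Treating each annulus and film as a series resistance:
R_stainless steel pipe wall = ln(37/27)/(2π×17.7×6.43) = 4.406×10^-4 K/W
R_mineral wool = ln(117/37)/(2π×0.0341×6.43) = 0.8357 K/W
R_outer film = 1/(h_o·2πr_oL) = 1/(16.3×2π×0.117×6.43) = 0.01298 K/W
R_total = 0.8491 K/W
Q = ΔT/R_total = 177/0.8491

Q ≈ 208 W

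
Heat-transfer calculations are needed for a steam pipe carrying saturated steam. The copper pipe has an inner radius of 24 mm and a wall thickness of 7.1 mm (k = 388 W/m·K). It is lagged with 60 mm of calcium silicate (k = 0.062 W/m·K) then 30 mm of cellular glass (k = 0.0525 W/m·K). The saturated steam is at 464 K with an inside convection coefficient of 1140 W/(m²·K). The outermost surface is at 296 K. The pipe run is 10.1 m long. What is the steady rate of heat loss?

Cylindrical conduction, so R = ln(r₂/r₁)/(2πkL) per layer, in series:
R_inner film = 1/(h_i·2πr₁L) = 1/(1140×2π×0.024×10.1) = 5.759×10^-4 K/W
R_copper pipe wall = ln(31.1/24)/(2π×388×10.1) = 1.053×10^-5 K/W
R_calcium silicate = ln(91.1/31.1)/(2π×0.062×10.1) = 0.2732 K/W
R_cellular glass = ln(121.1/91.1)/(2π×0.0525×10.1) = 0.08544 K/W
R_total = 0.3592 K/W
Q = ΔT/R_total = 168/0.3592

Q ≈ 468 W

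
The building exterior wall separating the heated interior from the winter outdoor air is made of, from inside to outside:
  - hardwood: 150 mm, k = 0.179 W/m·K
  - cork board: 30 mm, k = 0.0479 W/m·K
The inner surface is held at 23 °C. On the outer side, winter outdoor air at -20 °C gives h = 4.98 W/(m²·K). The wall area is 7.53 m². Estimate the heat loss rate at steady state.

Using the resistance-network approach (series):
R_hardwood = L/(kA) = 0.15/(0.179×7.53) = 0.1113 K/W
R_cork board = L/(kA) = 0.03/(0.0479×7.53) = 0.08317 K/W
R_outer film = 1/(h_o·A) = 1/(4.98×7.53) = 0.02667 K/W
R_total = 0.2211 K/W
Q = ΔT / R_total = 43 / 0.2211

Q ≈ 194 W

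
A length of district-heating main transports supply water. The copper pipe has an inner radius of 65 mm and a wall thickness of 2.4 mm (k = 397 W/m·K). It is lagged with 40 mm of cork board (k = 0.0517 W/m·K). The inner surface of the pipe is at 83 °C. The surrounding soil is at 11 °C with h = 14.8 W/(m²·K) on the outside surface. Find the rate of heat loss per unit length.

q′ ≈ 46.9 W/m

For a radial system each layer contributes R = ln(r_out/r_in)/(2πkL); films add R = 1/(hA).
R_copper pipe wall = ln(67.4/65)/(2π×397×1) = 1.454×10^-5 K/W
R_cork board = ln(107.4/67.4)/(2π×0.0517×1) = 1.434 K/W
R_outer film = 1/(h_o·2πr_oL) = 1/(14.8×2π×0.1074×1) = 0.1001 K/W
R_total = 1.534 K/W
Q = ΔT/R_total = 72/1.534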